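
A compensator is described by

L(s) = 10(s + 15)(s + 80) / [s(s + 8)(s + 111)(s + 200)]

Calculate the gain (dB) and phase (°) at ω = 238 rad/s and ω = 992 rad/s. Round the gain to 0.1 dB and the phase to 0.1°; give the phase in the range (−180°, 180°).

ω = 238: -77.8 dB, -135.2°; ω = 992: -100.1 dB, -167.2°

At s = jω = j238:
zero (s+15): 15 + j238 → |·| = √(15²+238²) = √56869 ≈ 238.47, ∠ = arctan(238/15) ≈ 86.39°
zero (s+80): 80 + j238 → |·| = √(80²+238²) = √63044 ≈ 251.09, ∠ = arctan(238/80) ≈ 71.42°
pole (s+8): 8 + j238 → |·| = √(8²+238²) = √56708 ≈ 238.13, ∠ = arctan(238/8) ≈ 88.07°
pole (s+111): 111 + j238 → |·| = √(111²+238²) = √68965 ≈ 262.61, ∠ = arctan(238/111) ≈ 65.00°
pole (s+200): 200 + j238 → |·| = √(200²+238²) = √96644 ≈ 310.88, ∠ = arctan(238/200) ≈ 49.96°
pole at origin: |s| = 238, ∠ = 90.00° (in denominator)
|L| = 10 · 59877 / 4.627e+09 ≈ 0.00012941
Gain = 20 log₁₀(0.00012941) ≈ -77.76 dB
∠L = 157.81° − 293.03° = -135.22°

At s = jω = j992:
zero (s+15): 15 + j992 → |·| = √(15²+992²) = √984289 ≈ 992.11, ∠ = arctan(992/15) ≈ 89.13°
zero (s+80): 80 + j992 → |·| = √(80²+992²) = √990464 ≈ 995.22, ∠ = arctan(992/80) ≈ 85.39°
pole (s+8): 8 + j992 → |·| = √(8²+992²) = √984128 ≈ 992.03, ∠ = arctan(992/8) ≈ 89.54°
pole (s+111): 111 + j992 → |·| = √(111²+992²) = √996385 ≈ 998.19, ∠ = arctan(992/111) ≈ 83.62°
pole (s+200): 200 + j992 → |·| = √(200²+992²) = √1024064 ≈ 1012, ∠ = arctan(992/200) ≈ 78.60°
pole at origin: |s| = 992, ∠ = 90.00° (in denominator)
|L| = 10 · 9.8737e+05 / 9.941e+11 ≈ 9.9323e-06
Gain = 20 log₁₀(9.9323e-06) ≈ -100.06 dB
∠L = 174.52° − 341.76° = -167.24°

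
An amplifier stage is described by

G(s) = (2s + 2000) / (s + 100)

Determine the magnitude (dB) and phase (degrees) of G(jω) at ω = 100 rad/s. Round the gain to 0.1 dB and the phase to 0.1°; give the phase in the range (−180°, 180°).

Substitute s = j100:
Numerator: 2(j100) + 2000 = 2000 + j200
Denominator: (j100) + 100 = 100 + j100
|N| = √(2000² + 200²) ≈ 2010, ∠N ≈ 5.71°
|D| = √(100² + 100²) ≈ 141.42, ∠D ≈ 45.00°
|G| = 2010 / 141.42 ≈ 14.213
Gain = 20 log₁₀(14.213) ≈ 23.05 dB
∠G = 5.71° − 45.00° = -39.29°

23.1 dB, -39.3°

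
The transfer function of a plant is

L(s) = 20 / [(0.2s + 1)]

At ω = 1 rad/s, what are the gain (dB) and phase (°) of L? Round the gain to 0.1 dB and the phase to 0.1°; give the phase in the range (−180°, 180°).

At ω = 1 rad/s:
pole (1 + j1·0.2) = 1 + j0.2 → |·| ≈ 1.0198, ∠ ≈ 11.31°
|L| = 20 · 1 / (1.0198) ≈ 19.612
Gain = 20 log₁₀(19.612) ≈ 25.85 dB
∠L = (0°) − (11.31°) = -11.31°

25.9 dB, -11.3°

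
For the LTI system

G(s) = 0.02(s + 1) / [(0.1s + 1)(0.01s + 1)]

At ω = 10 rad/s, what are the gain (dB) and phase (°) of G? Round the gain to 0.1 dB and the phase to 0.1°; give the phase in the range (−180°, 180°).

At ω = 10 rad/s:
zero (1 + j10·1) = 1 + j10 → |·| ≈ 10.05, ∠ ≈ 84.29°
pole (1 + j10·0.1) = 1 + j1 → |·| ≈ 1.4142, ∠ ≈ 45.00°
pole (1 + j10·0.01) = 1 + j0.1 → |·| ≈ 1.005, ∠ ≈ 5.71°
|G| = 0.02 · 10.05 / (1.4142 · 1.005) ≈ 0.14142
Gain = 20 log₁₀(0.14142) ≈ -16.99 dB
∠G = (84.29°) − (45.00° + 5.71°) = 33.58°

-17.0 dB, 33.6°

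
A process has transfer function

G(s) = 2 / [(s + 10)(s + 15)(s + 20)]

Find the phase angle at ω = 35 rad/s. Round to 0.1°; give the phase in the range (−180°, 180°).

At s = jω = j35:
pole (s+10): 10 + j35 → |·| = √(10²+35²) = √1325 ≈ 36.401, ∠ = arctan(35/10) ≈ 74.05°
pole (s+15): 15 + j35 → |·| = √(15²+35²) = √1450 ≈ 38.079, ∠ = arctan(35/15) ≈ 66.80°
pole (s+20): 20 + j35 → |·| = √(20²+35²) = √1625 ≈ 40.311, ∠ = arctan(35/20) ≈ 60.26°
∠G = 0.00° − 201.11° = -201.11° ≡ 158.89° (principal value)

158.9°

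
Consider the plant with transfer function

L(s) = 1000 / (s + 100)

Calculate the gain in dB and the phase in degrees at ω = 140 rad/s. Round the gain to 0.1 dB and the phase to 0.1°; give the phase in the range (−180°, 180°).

Substitute s = j140:
Numerator: 1000 = 1000 + j0
Denominator: (j140) + 100 = 100 + j140
|N| = √(1000² + 0²) ≈ 1000, ∠N ≈ 0.00°
|D| = √(100² + 140²) ≈ 172.05, ∠D ≈ 54.46°
|L| = 1000 / 172.05 ≈ 5.8123
Gain = 20 log₁₀(5.8123) ≈ 15.29 dB
∠L = 0.00° − 54.46° = -54.46°

15.3 dB, -54.5°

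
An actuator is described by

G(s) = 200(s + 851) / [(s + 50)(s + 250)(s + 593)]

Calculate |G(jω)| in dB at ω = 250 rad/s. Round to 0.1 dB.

At s = jω = j250:
zero (s+851): 851 + j250 → |·| = √(851²+250²) = √786701 ≈ 886.96, ∠ = arctan(250/851) ≈ 16.37°
pole (s+50): 50 + j250 → |·| = √(50²+250²) = √65000 ≈ 254.95, ∠ = arctan(250/50) ≈ 78.69°
pole (s+250): 250 + j250 → |·| = √(250²+250²) = √125000 ≈ 353.55, ∠ = arctan(250/250) ≈ 45.00°
pole (s+593): 593 + j250 → |·| = √(593²+250²) = √414149 ≈ 643.54, ∠ = arctan(250/593) ≈ 22.86°
|G| = 200 · 886.96 / 5.8007e+07 ≈ 0.0030581
Gain = 20 log₁₀(0.0030581) ≈ -50.29 dB

-50.3 dB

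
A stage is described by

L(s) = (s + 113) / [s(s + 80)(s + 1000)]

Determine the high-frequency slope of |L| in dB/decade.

-40 dB/decade

Each pole contributes −20 dB/decade at high frequency; each zero contributes +20 dB/decade.
Net: 1 zero(s) − 3 pole(s) → -40 dB/decade.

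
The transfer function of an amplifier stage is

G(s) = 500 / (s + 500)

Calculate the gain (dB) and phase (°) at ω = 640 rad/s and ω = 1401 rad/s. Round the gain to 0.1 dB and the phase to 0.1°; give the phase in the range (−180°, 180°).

Substitute s = j640:
Numerator: 500 = 500 + j0
Denominator: (j640) + 500 = 500 + j640
|N| = √(500² + 0²) ≈ 500, ∠N ≈ 0.00°
|D| = √(500² + 640²) ≈ 812.16, ∠D ≈ 52.00°
|G| = 500 / 812.16 ≈ 0.61564
Gain = 20 log₁₀(0.61564) ≈ -4.21 dB
∠G = 0.00° − 52.00° = -52.00°

Substitute s = j1401:
Numerator: 500 = 500 + j0
Denominator: (j1401) + 500 = 500 + j1401
|N| = √(500² + 0²) ≈ 500, ∠N ≈ 0.00°
|D| = √(500² + 1401²) ≈ 1487.5, ∠D ≈ 70.36°
|G| = 500 / 1487.5 ≈ 0.33613
Gain = 20 log₁₀(0.33613) ≈ -9.47 dB
∠G = 0.00° − 70.36° = -70.36°

ω = 640: -4.2 dB, -52.0°; ω = 1401: -9.5 dB, -70.4°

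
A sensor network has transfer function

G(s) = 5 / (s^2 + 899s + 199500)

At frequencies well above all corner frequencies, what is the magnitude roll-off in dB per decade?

-40 dB/decade

Each pole contributes −20 dB/decade at high frequency; each zero contributes +20 dB/decade.
Net: 0 zero(s) − 2 pole(s) → -40 dB/decade.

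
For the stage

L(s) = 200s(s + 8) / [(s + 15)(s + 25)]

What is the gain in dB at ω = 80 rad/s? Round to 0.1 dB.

45.5 dB

At s = jω = j80:
zero (s+8): 8 + j80 → |·| = √(8²+80²) = √6464 ≈ 80.399, ∠ = arctan(80/8) ≈ 84.29°
zero at origin: s = j80 → |·| = 80, ∠ = 90.00°
pole (s+15): 15 + j80 → |·| = √(15²+80²) = √6625 ≈ 81.394, ∠ = arctan(80/15) ≈ 79.38°
pole (s+25): 25 + j80 → |·| = √(25²+80²) = √7025 ≈ 83.815, ∠ = arctan(80/25) ≈ 72.65°
|L| = 200 · 6431.9 / 6822 ≈ 188.56
Gain = 20 log₁₀(188.56) ≈ 45.51 dB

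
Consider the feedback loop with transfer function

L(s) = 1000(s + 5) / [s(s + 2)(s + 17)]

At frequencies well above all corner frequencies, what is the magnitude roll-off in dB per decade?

Each pole contributes −20 dB/decade at high frequency; each zero contributes +20 dB/decade.
Net: 1 zero(s) − 3 pole(s) → -40 dB/decade.

-40 dB/decade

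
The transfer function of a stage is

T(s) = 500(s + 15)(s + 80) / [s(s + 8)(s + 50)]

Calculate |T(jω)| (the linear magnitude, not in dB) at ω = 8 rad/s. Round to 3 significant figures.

At s = jω = j8:
zero (s+15): 15 + j8 → |·| = √(15²+8²) = √289 ≈ 17, ∠ = arctan(8/15) ≈ 28.07°
zero (s+80): 80 + j8 → |·| = √(80²+8²) = √6464 ≈ 80.399, ∠ = arctan(8/80) ≈ 5.71°
pole (s+8): 8 + j8 → |·| = √(8²+8²) = √128 ≈ 11.314, ∠ = arctan(8/8) ≈ 45.00°
pole (s+50): 50 + j8 → |·| = √(50²+8²) = √2564 ≈ 50.636, ∠ = arctan(8/50) ≈ 9.09°
pole at origin: |s| = 8, ∠ = 90.00° (in denominator)
|T| = 500 · 1366.8 / 4583.2 ≈ 149.11

149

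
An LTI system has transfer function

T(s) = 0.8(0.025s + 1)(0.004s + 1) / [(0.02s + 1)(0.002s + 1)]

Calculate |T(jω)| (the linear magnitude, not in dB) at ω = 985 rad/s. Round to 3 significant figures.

At ω = 985 rad/s:
zero (1 + j985·0.025) = 1 + j24.625 → |·| ≈ 24.645, ∠ ≈ 87.67°
zero (1 + j985·0.004) = 1 + j3.94 → |·| ≈ 4.0649, ∠ ≈ 75.76°
pole (1 + j985·0.02) = 1 + j19.7 → |·| ≈ 19.725, ∠ ≈ 87.09°
pole (1 + j985·0.002) = 1 + j1.97 → |·| ≈ 2.2093, ∠ ≈ 63.09°
|T| = 0.8 · 24.645 · 4.0649 / (19.725 · 2.2093) ≈ 1.8391

1.84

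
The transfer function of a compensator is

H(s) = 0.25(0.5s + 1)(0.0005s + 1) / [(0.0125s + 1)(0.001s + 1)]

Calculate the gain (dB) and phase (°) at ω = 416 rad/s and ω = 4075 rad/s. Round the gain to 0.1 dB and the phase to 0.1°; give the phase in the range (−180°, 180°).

ω = 416: 19.3 dB, -0.2°; ω = 4075: 14.7 dB, -11.3°

At ω = 416 rad/s:
zero (1 + j416·0.5) = 1 + j208 → |·| ≈ 208, ∠ ≈ 89.72°
zero (1 + j416·0.0005) = 1 + j0.208 → |·| ≈ 1.0214, ∠ ≈ 11.75°
pole (1 + j416·0.0125) = 1 + j5.2 → |·| ≈ 5.2953, ∠ ≈ 79.11°
pole (1 + j416·0.001) = 1 + j0.416 → |·| ≈ 1.0831, ∠ ≈ 22.59°
|H| = 0.25 · 208 · 1.0214 / (5.2953 · 1.0831) ≈ 9.2606
Gain = 20 log₁₀(9.2606) ≈ 19.33 dB
∠H = (89.72° + 11.75°) − (79.11° + 22.59°) = -0.23°

At ω = 4075 rad/s:
zero (1 + j4075·0.5) = 1 + j2037.5 → |·| ≈ 2037.5, ∠ ≈ 89.97°
zero (1 + j4075·0.0005) = 1 + j2.0375 → |·| ≈ 2.2697, ∠ ≈ 63.86°
pole (1 + j4075·0.0125) = 1 + j50.9375 → |·| ≈ 50.947, ∠ ≈ 88.88°
pole (1 + j4075·0.001) = 1 + j4.075 → |·| ≈ 4.1959, ∠ ≈ 76.21°
|H| = 0.25 · 2037.5 · 2.2697 / (50.947 · 4.1959) ≈ 5.4083
Gain = 20 log₁₀(5.4083) ≈ 14.66 dB
∠H = (89.97° + 63.86°) − (88.88° + 76.21°) = -11.26°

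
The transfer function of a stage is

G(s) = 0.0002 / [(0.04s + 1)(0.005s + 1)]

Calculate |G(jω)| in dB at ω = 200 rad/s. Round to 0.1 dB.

At ω = 200 rad/s:
pole (1 + j200·0.04) = 1 + j8 → |·| ≈ 8.0623, ∠ ≈ 82.87°
pole (1 + j200·0.005) = 1 + j1 → |·| ≈ 1.4142, ∠ ≈ 45.00°
|G| = 0.0002 · 1 / (8.0623 · 1.4142) ≈ 1.7541e-05
Gain = 20 log₁₀(1.7541e-05) ≈ -95.12 dB

-95.1 dB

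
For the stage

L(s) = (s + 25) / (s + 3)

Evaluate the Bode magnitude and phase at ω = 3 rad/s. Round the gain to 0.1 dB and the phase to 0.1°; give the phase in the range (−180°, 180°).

At s = jω = j3:
zero (s+25): 25 + j3 → |·| = √(25²+3²) = √634 ≈ 25.179, ∠ = arctan(3/25) ≈ 6.84°
pole (s+3): 3 + j3 → |·| = √(3²+3²) = √18 ≈ 4.2426, ∠ = arctan(3/3) ≈ 45.00°
|L| = 1 · 25.179 / 4.2426 ≈ 5.9348
Gain = 20 log₁₀(5.9348) ≈ 15.47 dB
∠L = 6.84° − 45.00° = -38.16°

15.5 dB, -38.2°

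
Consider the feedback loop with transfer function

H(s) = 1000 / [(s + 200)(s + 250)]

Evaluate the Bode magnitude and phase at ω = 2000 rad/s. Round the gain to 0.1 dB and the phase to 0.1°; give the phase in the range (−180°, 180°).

-72.2 dB, -167.2°

At s = jω = j2000:
pole (s+200): 200 + j2000 → |·| = √(200²+2000²) = √4040000 ≈ 2010, ∠ = arctan(2000/200) ≈ 84.29°
pole (s+250): 250 + j2000 → |·| = √(250²+2000²) = √4062500 ≈ 2015.6, ∠ = arctan(2000/250) ≈ 82.87°
|H| = 1000 / 4.0514e+06 ≈ 0.00024683
Gain = 20 log₁₀(0.00024683) ≈ -72.15 dB
∠H = 0.00° − 167.16° = -167.16°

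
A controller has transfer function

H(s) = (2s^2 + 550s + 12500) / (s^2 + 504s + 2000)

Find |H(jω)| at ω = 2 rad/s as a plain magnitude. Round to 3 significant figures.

5.61

Substitute s = j2:
Numerator: 2(j2)^2 + 550(j2) + 12500 = 12492 + j1100
Denominator: (j2)^2 + 504(j2) + 2000 = 1996 + j1008
|N| = √(12492² + 1100²) ≈ 12540, ∠N ≈ 5.03°
|D| = √(1996² + 1008²) ≈ 2236.1, ∠D ≈ 26.79°
|H| = 12540 / 2236.1 ≈ 5.608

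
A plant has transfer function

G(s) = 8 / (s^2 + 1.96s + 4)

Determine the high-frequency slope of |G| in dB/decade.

Each pole contributes −20 dB/decade at high frequency; each zero contributes +20 dB/decade.
Net: 0 zero(s) − 2 pole(s) → -40 dB/decade.

-40 dB/decade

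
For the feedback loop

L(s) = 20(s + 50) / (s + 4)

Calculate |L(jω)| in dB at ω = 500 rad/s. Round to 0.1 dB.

At s = jω = j500:
zero (s+50): 50 + j500 → |·| = √(50²+500²) = √252500 ≈ 502.49, ∠ = arctan(500/50) ≈ 84.29°
pole (s+4): 4 + j500 → |·| = √(4²+500²) = √250016 ≈ 500.02, ∠ = arctan(500/4) ≈ 89.54°
|L| = 20 · 502.49 / 500.02 ≈ 20.099
Gain = 20 log₁₀(20.099) ≈ 26.06 dB

26.1 dB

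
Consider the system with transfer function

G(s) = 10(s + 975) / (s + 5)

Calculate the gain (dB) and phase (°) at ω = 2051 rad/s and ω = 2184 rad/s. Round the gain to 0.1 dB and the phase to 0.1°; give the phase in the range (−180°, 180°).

ω = 2051: 20.9 dB, -25.3°; ω = 2184: 20.8 dB, -23.9°

At s = jω = j2051:
zero (s+975): 975 + j2051 → |·| = √(975²+2051²) = √5157226 ≈ 2271, ∠ = arctan(2051/975) ≈ 64.57°
pole (s+5): 5 + j2051 → |·| = √(5²+2051²) = √4206626 ≈ 2051, ∠ = arctan(2051/5) ≈ 89.86°
|G| = 10 · 2271 / 2051 ≈ 11.073
Gain = 20 log₁₀(11.073) ≈ 20.89 dB
∠G = 64.57° − 89.86° = -25.29°

At s = jω = j2184:
zero (s+975): 975 + j2184 → |·| = √(975²+2184²) = √5720481 ≈ 2391.8, ∠ = arctan(2184/975) ≈ 65.94°
pole (s+5): 5 + j2184 → |·| = √(5²+2184²) = √4769881 ≈ 2184, ∠ = arctan(2184/5) ≈ 89.87°
|G| = 10 · 2391.8 / 2184 ≈ 10.951
Gain = 20 log₁₀(10.951) ≈ 20.79 dB
∠G = 65.94° − 89.87° = -23.93°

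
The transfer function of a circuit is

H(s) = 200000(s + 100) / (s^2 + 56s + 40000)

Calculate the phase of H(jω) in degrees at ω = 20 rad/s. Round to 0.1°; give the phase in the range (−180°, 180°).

9.7°

At s = jω = j20:
zero (s+100): 100 + j20 → |·| = √(100²+20²) = √10400 ≈ 101.98, ∠ = arctan(20/100) ≈ 11.31°
quadratic: (j20)² + 56·j20 + 40000 = 39600 + j1120 → |·| ≈ 39616, ∠ ≈ 1.62°
∠H = 11.31° − 1.62° = 9.69°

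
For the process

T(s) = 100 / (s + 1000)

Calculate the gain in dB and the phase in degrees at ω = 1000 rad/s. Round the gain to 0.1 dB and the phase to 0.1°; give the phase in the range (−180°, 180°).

Substitute s = j1000:
Numerator: 100 = 100 + j0
Denominator: (j1000) + 1000 = 1000 + j1000
|N| = √(100² + 0²) ≈ 100, ∠N ≈ 0.00°
|D| = √(1000² + 1000²) ≈ 1414.2, ∠D ≈ 45.00°
|T| = 100 / 1414.2 ≈ 0.070711
Gain = 20 log₁₀(0.070711) ≈ -23.01 dB
∠T = 0.00° − 45.00° = -45.00°

-23.0 dB, -45.0°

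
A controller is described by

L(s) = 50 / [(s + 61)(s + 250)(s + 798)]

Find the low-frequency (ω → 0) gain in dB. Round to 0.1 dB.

-107.7 dB

L(0) = 50 / (61·250·798) ≈ 4.1086e-06
20 log₁₀(4.1086e-06) ≈ -107.73 dB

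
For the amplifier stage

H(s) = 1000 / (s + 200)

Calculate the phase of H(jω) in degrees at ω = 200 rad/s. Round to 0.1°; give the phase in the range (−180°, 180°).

-45.0°

At s = jω = j200:
pole (s+200): 200 + j200 → |·| = √(200²+200²) = √80000 ≈ 282.84, ∠ = arctan(200/200) ≈ 45.00°
∠H = 0.00° − 45.00° = -45.00°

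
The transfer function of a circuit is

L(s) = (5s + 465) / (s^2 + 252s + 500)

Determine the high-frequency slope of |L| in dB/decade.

Each pole contributes −20 dB/decade at high frequency; each zero contributes +20 dB/decade.
Net: 1 zero(s) − 2 pole(s) → -20 dB/decade.

-20 dB/decade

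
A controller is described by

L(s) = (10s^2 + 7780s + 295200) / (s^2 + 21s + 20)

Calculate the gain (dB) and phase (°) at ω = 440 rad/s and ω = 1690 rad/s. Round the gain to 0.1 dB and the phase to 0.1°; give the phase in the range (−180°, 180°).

Substitute s = j440:
Numerator: 10(j440)^2 + 7780(j440) + 295200 = -1640800 + j3423200
Denominator: (j440)^2 + 21(j440) + 20 = -193580 + j9240
|N| = √(1640800² + 3423200²) ≈ 3.7961e+06, ∠N ≈ 115.61°
|D| = √(193580² + 9240²) ≈ 1.938e+05, ∠D ≈ 177.27°
|L| = 3.7961e+06 / 1.938e+05 ≈ 19.588
Gain = 20 log₁₀(19.588) ≈ 25.84 dB
∠L = 115.61° − 177.27° = -61.66°

Substitute s = j1690:
Numerator: 10(j1690)^2 + 7780(j1690) + 295200 = -28265800 + j13148200
Denominator: (j1690)^2 + 21(j1690) + 20 = -2856080 + j35490
|N| = √(28265800² + 13148200²) ≈ 3.1174e+07, ∠N ≈ 155.05°
|D| = √(2856080² + 35490²) ≈ 2.8563e+06, ∠D ≈ 179.29°
|L| = 3.1174e+07 / 2.8563e+06 ≈ 10.914
Gain = 20 log₁₀(10.914) ≈ 20.76 dB
∠L = 155.05° − 179.29° = -24.24°

ω = 440: 25.8 dB, -61.7°; ω = 1690: 20.8 dB, -24.2°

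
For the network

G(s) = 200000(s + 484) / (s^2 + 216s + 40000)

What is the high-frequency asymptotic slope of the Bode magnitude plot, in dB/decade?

Each pole contributes −20 dB/decade at high frequency; each zero contributes +20 dB/decade.
Net: 1 zero(s) − 2 pole(s) → -20 dB/decade.

-20 dB/decade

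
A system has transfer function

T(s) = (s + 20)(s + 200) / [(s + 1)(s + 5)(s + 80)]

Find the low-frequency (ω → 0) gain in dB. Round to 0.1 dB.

T(0) = 1·20·200 / (1·5·80) = 10
20 log₁₀(10) ≈ 20.00 dB

20.0 dB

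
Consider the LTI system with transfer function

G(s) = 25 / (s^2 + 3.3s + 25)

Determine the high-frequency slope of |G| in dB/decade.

-40 dB/decade

Each pole contributes −20 dB/decade at high frequency; each zero contributes +20 dB/decade.
Net: 0 zero(s) − 2 pole(s) → -40 dB/decade.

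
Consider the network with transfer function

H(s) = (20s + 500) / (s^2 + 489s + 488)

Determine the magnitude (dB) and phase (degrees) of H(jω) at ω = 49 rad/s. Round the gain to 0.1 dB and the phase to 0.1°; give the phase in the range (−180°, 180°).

Substitute s = j49:
Numerator: 20(j49) + 500 = 500 + j980
Denominator: (j49)^2 + 489(j49) + 488 = -1913 + j23961
|N| = √(500² + 980²) ≈ 1100.2, ∠N ≈ 62.97°
|D| = √(1913² + 23961²) ≈ 24037, ∠D ≈ 94.56°
|H| = 1100.2 / 24037 ≈ 0.045771
Gain = 20 log₁₀(0.045771) ≈ -26.79 dB
∠H = 62.97° − 94.56° = -31.59°

-26.8 dB, -31.6°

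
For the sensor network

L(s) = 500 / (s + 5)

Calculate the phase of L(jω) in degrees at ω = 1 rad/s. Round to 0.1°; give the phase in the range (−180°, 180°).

-11.3°

Substitute s = j1:
Numerator: 500 = 500 + j0
Denominator: (j1) + 5 = 5 + j1
|N| = √(500² + 0²) ≈ 500, ∠N ≈ 0.00°
|D| = √(5² + 1²) ≈ 5.099, ∠D ≈ 11.31°
∠L = 0.00° − 11.31° = -11.31°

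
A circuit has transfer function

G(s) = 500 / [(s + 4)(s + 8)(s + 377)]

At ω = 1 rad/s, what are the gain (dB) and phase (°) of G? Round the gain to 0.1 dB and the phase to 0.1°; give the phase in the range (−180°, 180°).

-28.0 dB, -21.3°

At s = jω = j1:
pole (s+4): 4 + j1 → |·| = √(4²+1²) = √17 ≈ 4.1231, ∠ = arctan(1/4) ≈ 14.04°
pole (s+8): 8 + j1 → |·| = √(8²+1²) = √65 ≈ 8.0623, ∠ = arctan(1/8) ≈ 7.13°
pole (s+377): 377 + j1 → |·| = √(377²+1²) = √142130 ≈ 377, ∠ = arctan(1/377) ≈ 0.15°
|G| = 500 / 12532 ≈ 0.039898
Gain = 20 log₁₀(0.039898) ≈ -27.98 dB
∠G = 0.00° − 21.32° = -21.32°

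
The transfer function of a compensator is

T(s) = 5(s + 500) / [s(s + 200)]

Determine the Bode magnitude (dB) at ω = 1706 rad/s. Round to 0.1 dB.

At s = jω = j1706:
zero (s+500): 500 + j1706 → |·| = √(500²+1706²) = √3160436 ≈ 1777.8, ∠ = arctan(1706/500) ≈ 73.67°
pole (s+200): 200 + j1706 → |·| = √(200²+1706²) = √2950436 ≈ 1717.7, ∠ = arctan(1706/200) ≈ 83.31°
pole at origin: |s| = 1706, ∠ = 90.00° (in denominator)
|T| = 5 · 1777.8 / 2.9304e+06 ≈ 0.0030334
Gain = 20 log₁₀(0.0030334) ≈ -50.36 dB

-50.4 dB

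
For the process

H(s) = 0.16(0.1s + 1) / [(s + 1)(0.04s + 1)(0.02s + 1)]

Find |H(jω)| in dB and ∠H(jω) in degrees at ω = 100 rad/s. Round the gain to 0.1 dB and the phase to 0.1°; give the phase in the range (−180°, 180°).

At ω = 100 rad/s:
zero (1 + j100·0.1) = 1 + j10 → |·| ≈ 10.05, ∠ ≈ 84.29°
pole (1 + j100·1) = 1 + j100 → |·| ≈ 100, ∠ ≈ 89.43°
pole (1 + j100·0.04) = 1 + j4 → |·| ≈ 4.1231, ∠ ≈ 75.96°
pole (1 + j100·0.02) = 1 + j2 → |·| ≈ 2.2361, ∠ ≈ 63.43°
|H| = 0.16 · 10.05 / (100 · 4.1231 · 2.2361) ≈ 0.0017441
Gain = 20 log₁₀(0.0017441) ≈ -55.17 dB
∠H = (84.29°) − (89.43° + 75.96° + 63.43°) = -144.53°

-55.2 dB, -144.5°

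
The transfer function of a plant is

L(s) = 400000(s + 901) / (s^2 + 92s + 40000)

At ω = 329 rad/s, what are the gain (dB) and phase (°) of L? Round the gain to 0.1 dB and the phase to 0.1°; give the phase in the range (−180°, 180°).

74.2 dB, -136.0°

At s = jω = j329:
zero (s+901): 901 + j329 → |·| = √(901²+329²) = √920042 ≈ 959.19, ∠ = arctan(329/901) ≈ 20.06°
quadratic: (j329)² + 92·j329 + 40000 = -68241 + j30268 → |·| ≈ 74652, ∠ ≈ 156.08°
|L| = 400000 · 959.19 / 74652 ≈ 5139.5
Gain = 20 log₁₀(5139.5) ≈ 74.22 dB
∠L = 20.06° − 156.08° = -136.02°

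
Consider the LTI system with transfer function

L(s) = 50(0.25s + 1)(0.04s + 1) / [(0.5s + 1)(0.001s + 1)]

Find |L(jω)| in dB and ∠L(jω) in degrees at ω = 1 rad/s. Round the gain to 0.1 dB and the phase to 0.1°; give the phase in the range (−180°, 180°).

33.3 dB, -10.3°

At ω = 1 rad/s:
zero (1 + j1·0.25) = 1 + j0.25 → |·| ≈ 1.0308, ∠ ≈ 14.04°
zero (1 + j1·0.04) = 1 + j0.04 → |·| ≈ 1.0008, ∠ ≈ 2.29°
pole (1 + j1·0.5) = 1 + j0.5 → |·| ≈ 1.118, ∠ ≈ 26.57°
pole (1 + j1·0.001) = 1 + j0.001 → |·| ≈ 1, ∠ ≈ 0.06°
|L| = 50 · 1.0308 · 1.0008 / (1.118 · 1) ≈ 46.137
Gain = 20 log₁₀(46.137) ≈ 33.28 dB
∠L = (14.04° + 2.29°) − (26.57° + 0.06°) = -10.30°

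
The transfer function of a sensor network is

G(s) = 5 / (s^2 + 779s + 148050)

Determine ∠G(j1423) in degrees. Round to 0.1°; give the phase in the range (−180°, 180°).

-149.4°

Substitute s = j1423:
Numerator: 5 = 5 + j0
Denominator: (j1423)^2 + 779(j1423) + 148050 = -1876879 + j1108517
|N| = √(5² + 0²) ≈ 5, ∠N ≈ 0.00°
|D| = √(1876879² + 1108517²) ≈ 2.1798e+06, ∠D ≈ 149.43°
∠G = 0.00° − 149.43° = -149.43°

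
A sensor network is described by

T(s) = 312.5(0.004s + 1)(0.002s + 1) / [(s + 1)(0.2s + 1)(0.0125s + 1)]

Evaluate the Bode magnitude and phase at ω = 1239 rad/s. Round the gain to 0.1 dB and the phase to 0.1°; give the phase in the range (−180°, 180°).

At ω = 1239 rad/s:
zero (1 + j1239·0.004) = 1 + j4.956 → |·| ≈ 5.0559, ∠ ≈ 78.59°
zero (1 + j1239·0.002) = 1 + j2.478 → |·| ≈ 2.6722, ∠ ≈ 68.02°
pole (1 + j1239·1) = 1 + j1239 → |·| ≈ 1239, ∠ ≈ 89.95°
pole (1 + j1239·0.2) = 1 + j247.8 → |·| ≈ 247.8, ∠ ≈ 89.77°
pole (1 + j1239·0.0125) = 1 + j15.4875 → |·| ≈ 15.52, ∠ ≈ 86.31°
|T| = 312.5 · 5.0559 · 2.6722 / (1239 · 247.8 · 15.52) ≈ 0.00088604
Gain = 20 log₁₀(0.00088604) ≈ -61.05 dB
∠T = (78.59° + 68.02°) − (89.95° + 89.77° + 86.31°) = -119.42°

-61.1 dB, -119.4°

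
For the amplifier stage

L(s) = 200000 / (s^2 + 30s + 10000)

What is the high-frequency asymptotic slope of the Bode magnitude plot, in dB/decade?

Each pole contributes −20 dB/decade at high frequency; each zero contributes +20 dB/decade.
Net: 0 zero(s) − 2 pole(s) → -40 dB/decade.

-40 dB/decade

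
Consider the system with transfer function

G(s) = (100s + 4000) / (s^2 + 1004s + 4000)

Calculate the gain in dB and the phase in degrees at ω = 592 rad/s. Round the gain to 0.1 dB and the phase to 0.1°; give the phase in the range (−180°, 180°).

Substitute s = j592:
Numerator: 100(j592) + 4000 = 4000 + j59200
Denominator: (j592)^2 + 1004(j592) + 4000 = -346464 + j594368
|N| = √(4000² + 59200²) ≈ 59335, ∠N ≈ 86.13°
|D| = √(346464² + 594368²) ≈ 6.8798e+05, ∠D ≈ 120.24°
|G| = 59335 / 6.8798e+05 ≈ 0.086245
Gain = 20 log₁₀(0.086245) ≈ -21.29 dB
∠G = 86.13° − 120.24° = -34.11°

-21.3 dB, -34.1°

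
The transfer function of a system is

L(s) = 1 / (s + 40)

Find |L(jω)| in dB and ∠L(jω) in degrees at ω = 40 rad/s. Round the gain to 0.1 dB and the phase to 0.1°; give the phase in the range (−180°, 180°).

-35.1 dB, -45.0°

Substitute s = j40:
Numerator: 1 = 1 + j0
Denominator: (j40) + 40 = 40 + j40
|N| = √(1² + 0²) ≈ 1, ∠N ≈ 0.00°
|D| = √(40² + 40²) ≈ 56.569, ∠D ≈ 45.00°
|L| = 1 / 56.569 ≈ 0.017678
Gain = 20 log₁₀(0.017678) ≈ -35.05 dB
∠L = 0.00° − 45.00° = -45.00°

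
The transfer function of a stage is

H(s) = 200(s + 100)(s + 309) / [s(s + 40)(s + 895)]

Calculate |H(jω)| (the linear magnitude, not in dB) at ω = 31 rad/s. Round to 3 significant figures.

4.63

At s = jω = j31:
zero (s+100): 100 + j31 → |·| = √(100²+31²) = √10961 ≈ 104.69, ∠ = arctan(31/100) ≈ 17.22°
zero (s+309): 309 + j31 → |·| = √(309²+31²) = √96442 ≈ 310.55, ∠ = arctan(31/309) ≈ 5.73°
pole (s+40): 40 + j31 → |·| = √(40²+31²) = √2561 ≈ 50.606, ∠ = arctan(31/40) ≈ 37.78°
pole (s+895): 895 + j31 → |·| = √(895²+31²) = √801986 ≈ 895.54, ∠ = arctan(31/895) ≈ 1.98°
pole at origin: |s| = 31, ∠ = 90.00° (in denominator)
|H| = 200 · 32511 / 1.4049e+06 ≈ 4.6282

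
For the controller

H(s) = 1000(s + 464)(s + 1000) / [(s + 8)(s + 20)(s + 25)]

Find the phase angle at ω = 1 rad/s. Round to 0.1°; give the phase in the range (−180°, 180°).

At s = jω = j1:
zero (s+464): 464 + j1 → |·| = √(464²+1²) = √215297 ≈ 464, ∠ = arctan(1/464) ≈ 0.12°
zero (s+1000): 1000 + j1 → |·| = √(1000²+1²) = √1000001 ≈ 1000, ∠ = arctan(1/1000) ≈ 0.06°
pole (s+8): 8 + j1 → |·| = √(8²+1²) = √65 ≈ 8.0623, ∠ = arctan(1/8) ≈ 7.13°
pole (s+20): 20 + j1 → |·| = √(20²+1²) = √401 ≈ 20.025, ∠ = arctan(1/20) ≈ 2.86°
pole (s+25): 25 + j1 → |·| = √(25²+1²) = √626 ≈ 25.02, ∠ = arctan(1/25) ≈ 2.29°
∠H = 0.18° − 12.28° = -12.10°

-12.1°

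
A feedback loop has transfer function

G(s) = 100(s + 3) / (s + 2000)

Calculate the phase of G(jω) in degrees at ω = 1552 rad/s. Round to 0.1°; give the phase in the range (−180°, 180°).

At s = jω = j1552:
zero (s+3): 3 + j1552 → |·| = √(3²+1552²) = √2408713 ≈ 1552, ∠ = arctan(1552/3) ≈ 89.89°
pole (s+2000): 2000 + j1552 → |·| = √(2000²+1552²) = √6408704 ≈ 2531.5, ∠ = arctan(1552/2000) ≈ 37.81°
∠G = 89.89° − 37.81° = 52.08°

52.1°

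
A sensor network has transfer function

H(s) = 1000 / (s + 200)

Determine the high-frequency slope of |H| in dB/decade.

-20 dB/decade

Each pole contributes −20 dB/decade at high frequency; each zero contributes +20 dB/decade.
Net: 0 zero(s) − 1 pole(s) → -20 dB/decade.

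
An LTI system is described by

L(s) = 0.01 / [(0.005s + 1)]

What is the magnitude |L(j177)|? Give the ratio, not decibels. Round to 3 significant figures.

0.00749

At ω = 177 rad/s:
pole (1 + j177·0.005) = 1 + j0.885 → |·| ≈ 1.3354, ∠ ≈ 41.51°
|L| = 0.01 · 1 / (1.3354) ≈ 0.0074884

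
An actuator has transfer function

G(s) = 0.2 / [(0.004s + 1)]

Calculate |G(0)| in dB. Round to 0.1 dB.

G(0) = 0.2 · 1 / 1 = 0.2
20 log₁₀(0.2) ≈ -13.98 dB

-14.0 dB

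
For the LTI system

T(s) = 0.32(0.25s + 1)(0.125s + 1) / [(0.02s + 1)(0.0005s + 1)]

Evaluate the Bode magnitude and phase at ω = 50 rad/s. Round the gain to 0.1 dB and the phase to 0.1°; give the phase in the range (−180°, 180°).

25.1 dB, 119.9°

At ω = 50 rad/s:
zero (1 + j50·0.25) = 1 + j12.5 → |·| ≈ 12.54, ∠ ≈ 85.43°
zero (1 + j50·0.125) = 1 + j6.25 → |·| ≈ 6.3295, ∠ ≈ 80.91°
pole (1 + j50·0.02) = 1 + j1 → |·| ≈ 1.4142, ∠ ≈ 45.00°
pole (1 + j50·0.0005) = 1 + j0.025 → |·| ≈ 1.0003, ∠ ≈ 1.43°
|T| = 0.32 · 12.54 · 6.3295 / (1.4142 · 1.0003) ≈ 17.955
Gain = 20 log₁₀(17.955) ≈ 25.08 dB
∠T = (85.43° + 80.91°) − (45.00° + 1.43°) = 119.91°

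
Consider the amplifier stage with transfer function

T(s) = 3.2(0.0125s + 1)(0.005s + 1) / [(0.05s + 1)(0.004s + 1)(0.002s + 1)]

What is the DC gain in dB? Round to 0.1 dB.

10.1 dB

T(0) = 3.2 · 1 / 1 = 3.2
20 log₁₀(3.2) ≈ 10.10 dB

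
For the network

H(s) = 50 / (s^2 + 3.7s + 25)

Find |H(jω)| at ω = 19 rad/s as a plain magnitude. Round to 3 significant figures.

0.146

At s = jω = j19:
quadratic: (j19)² + 3.7·j19 + 25 = -336 + j70.3 → |·| ≈ 343.28, ∠ ≈ 168.18°
|H| = 50 / 343.28 ≈ 0.14565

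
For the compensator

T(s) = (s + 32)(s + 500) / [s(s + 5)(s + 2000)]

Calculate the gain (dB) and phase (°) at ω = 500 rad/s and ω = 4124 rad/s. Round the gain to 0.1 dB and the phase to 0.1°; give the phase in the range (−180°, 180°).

At s = jω = j500:
zero (s+32): 32 + j500 → |·| = √(32²+500²) = √251024 ≈ 501.02, ∠ = arctan(500/32) ≈ 86.34°
zero (s+500): 500 + j500 → |·| = √(500²+500²) = √500000 ≈ 707.11, ∠ = arctan(500/500) ≈ 45.00°
pole (s+5): 5 + j500 → |·| = √(5²+500²) = √250025 ≈ 500.02, ∠ = arctan(500/5) ≈ 89.43°
pole (s+2000): 2000 + j500 → |·| = √(2000²+500²) = √4250000 ≈ 2061.6, ∠ = arctan(500/2000) ≈ 14.04°
pole at origin: |s| = 500, ∠ = 90.00° (in denominator)
|T| = 1 · 3.5428e+05 / 5.1542e+08 ≈ 0.00068736
Gain = 20 log₁₀(0.00068736) ≈ -63.26 dB
∠T = 131.34° − 193.47° = -62.13°

At s = jω = j4124:
zero (s+32): 32 + j4124 → |·| = √(32²+4124²) = √17008400 ≈ 4124.1, ∠ = arctan(4124/32) ≈ 89.56°
zero (s+500): 500 + j4124 → |·| = √(500²+4124²) = √17257376 ≈ 4154.2, ∠ = arctan(4124/500) ≈ 83.09°
pole (s+5): 5 + j4124 → |·| = √(5²+4124²) = √17007401 ≈ 4124, ∠ = arctan(4124/5) ≈ 89.93°
pole (s+2000): 2000 + j4124 → |·| = √(2000²+4124²) = √21007376 ≈ 4583.4, ∠ = arctan(4124/2000) ≈ 64.13°
pole at origin: |s| = 4124, ∠ = 90.00° (in denominator)
|T| = 1 · 1.7132e+07 / 7.7952e+10 ≈ 0.00021978
Gain = 20 log₁₀(0.00021978) ≈ -73.16 dB
∠T = 172.65° − 244.06° = -71.41°

ω = 500: -63.3 dB, -62.1°; ω = 4124: -73.2 dB, -71.4°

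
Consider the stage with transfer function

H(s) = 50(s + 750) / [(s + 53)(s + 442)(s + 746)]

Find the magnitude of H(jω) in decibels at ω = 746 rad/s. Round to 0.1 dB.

At s = jω = j746:
zero (s+750): 750 + j746 → |·| = √(750²+746²) = √1119016 ≈ 1057.8, ∠ = arctan(746/750) ≈ 44.85°
pole (s+53): 53 + j746 → |·| = √(53²+746²) = √559325 ≈ 747.88, ∠ = arctan(746/53) ≈ 85.94°
pole (s+442): 442 + j746 → |·| = √(442²+746²) = √751880 ≈ 867.11, ∠ = arctan(746/442) ≈ 59.35°
pole (s+746): 746 + j746 → |·| = √(746²+746²) = √1113032 ≈ 1055, ∠ = arctan(746/746) ≈ 45.00°
|H| = 50 · 1057.8 / 6.8416e+08 ≈ 7.7306e-05
Gain = 20 log₁₀(7.7306e-05) ≈ -82.24 dB

-82.2 dB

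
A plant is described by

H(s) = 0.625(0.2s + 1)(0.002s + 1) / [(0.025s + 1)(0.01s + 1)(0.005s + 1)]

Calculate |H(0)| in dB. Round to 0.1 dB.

H(0) = 0.625 · 1 / 1 = 0.625
20 log₁₀(0.625) ≈ -4.08 dB

-4.1 dB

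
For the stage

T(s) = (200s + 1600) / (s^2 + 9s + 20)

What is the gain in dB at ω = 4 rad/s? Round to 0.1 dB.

33.9 dB

Substitute s = j4:
Numerator: 200(j4) + 1600 = 1600 + j800
Denominator: (j4)^2 + 9(j4) + 20 = 4 + j36
|N| = √(1600² + 800²) ≈ 1788.9, ∠N ≈ 26.57°
|D| = √(4² + 36²) ≈ 36.222, ∠D ≈ 83.66°
|T| = 1788.9 / 36.222 ≈ 49.387
Gain = 20 log₁₀(49.387) ≈ 33.87 dB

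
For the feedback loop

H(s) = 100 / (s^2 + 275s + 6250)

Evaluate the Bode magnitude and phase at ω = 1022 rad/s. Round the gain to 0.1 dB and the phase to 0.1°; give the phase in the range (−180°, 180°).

Substitute s = j1022:
Numerator: 100 = 100 + j0
Denominator: (j1022)^2 + 275(j1022) + 6250 = -1038234 + j281050
|N| = √(100² + 0²) ≈ 100, ∠N ≈ 0.00°
|D| = √(1038234² + 281050²) ≈ 1.0756e+06, ∠D ≈ 164.85°
|H| = 100 / 1.0756e+06 ≈ 9.2971e-05
Gain = 20 log₁₀(9.2971e-05) ≈ -80.63 dB
∠H = 0.00° − 164.85° = -164.85°

-80.6 dB, -164.9°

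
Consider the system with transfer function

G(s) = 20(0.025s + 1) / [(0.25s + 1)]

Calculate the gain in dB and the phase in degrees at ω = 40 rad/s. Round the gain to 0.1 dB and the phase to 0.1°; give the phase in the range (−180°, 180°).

At ω = 40 rad/s:
zero (1 + j40·0.025) = 1 + j1 → |·| ≈ 1.4142, ∠ ≈ 45.00°
pole (1 + j40·0.25) = 1 + j10 → |·| ≈ 10.05, ∠ ≈ 84.29°
|G| = 20 · 1.4142 / (10.05) ≈ 2.8143
Gain = 20 log₁₀(2.8143) ≈ 8.99 dB
∠G = (45.00°) − (84.29°) = -39.29°

9.0 dB, -39.3°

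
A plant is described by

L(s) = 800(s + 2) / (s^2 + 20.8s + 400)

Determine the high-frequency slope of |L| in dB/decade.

Each pole contributes −20 dB/decade at high frequency; each zero contributes +20 dB/decade.
Net: 1 zero(s) − 2 pole(s) → -20 dB/decade.

-20 dB/decade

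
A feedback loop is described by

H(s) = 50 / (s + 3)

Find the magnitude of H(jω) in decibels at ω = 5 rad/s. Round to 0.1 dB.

18.7 dB

Substitute s = j5:
Numerator: 50 = 50 + j0
Denominator: (j5) + 3 = 3 + j5
|N| = √(50² + 0²) ≈ 50, ∠N ≈ 0.00°
|D| = √(3² + 5²) ≈ 5.831, ∠D ≈ 59.04°
|H| = 50 / 5.831 ≈ 8.5749
Gain = 20 log₁₀(8.5749) ≈ 18.66 dB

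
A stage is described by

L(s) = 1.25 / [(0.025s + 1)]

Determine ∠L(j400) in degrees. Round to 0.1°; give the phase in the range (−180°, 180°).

At ω = 400 rad/s:
pole (1 + j400·0.025) = 1 + j10 → |·| ≈ 10.05, ∠ ≈ 84.29°
∠L = (0°) − (84.29°) = -84.29°

-84.3°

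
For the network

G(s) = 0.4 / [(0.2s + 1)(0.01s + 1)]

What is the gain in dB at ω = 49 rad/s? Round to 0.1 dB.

At ω = 49 rad/s:
pole (1 + j49·0.2) = 1 + j9.8 → |·| ≈ 9.8509, ∠ ≈ 84.17°
pole (1 + j49·0.01) = 1 + j0.49 → |·| ≈ 1.1136, ∠ ≈ 26.10°
|G| = 0.4 · 1 / (9.8509 · 1.1136) ≈ 0.036463
Gain = 20 log₁₀(0.036463) ≈ -28.76 dB

-28.8 dB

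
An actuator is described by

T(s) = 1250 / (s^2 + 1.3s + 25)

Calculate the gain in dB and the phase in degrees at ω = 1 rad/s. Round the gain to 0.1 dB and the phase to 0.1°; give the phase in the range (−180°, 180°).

34.3 dB, -3.1°

At s = jω = j1:
quadratic: (j1)² + 1.3·j1 + 25 = 24 + j1.3 → |·| ≈ 24.035, ∠ ≈ 3.10°
|T| = 1250 / 24.035 ≈ 52.007
Gain = 20 log₁₀(52.007) ≈ 34.32 dB
∠T = 0.00° − 3.10° = -3.10°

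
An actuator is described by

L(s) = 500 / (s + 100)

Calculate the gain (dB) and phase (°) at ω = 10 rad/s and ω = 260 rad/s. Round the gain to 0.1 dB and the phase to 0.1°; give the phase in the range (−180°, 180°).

Substitute s = j10:
Numerator: 500 = 500 + j0
Denominator: (j10) + 100 = 100 + j10
|N| = √(500² + 0²) ≈ 500, ∠N ≈ 0.00°
|D| = √(100² + 10²) ≈ 100.5, ∠D ≈ 5.71°
|L| = 500 / 100.5 ≈ 4.9751
Gain = 20 log₁₀(4.9751) ≈ 13.94 dB
∠L = 0.00° − 5.71° = -5.71°

Substitute s = j260:
Numerator: 500 = 500 + j0
Denominator: (j260) + 100 = 100 + j260
|N| = √(500² + 0²) ≈ 500, ∠N ≈ 0.00°
|D| = √(100² + 260²) ≈ 278.57, ∠D ≈ 68.96°
|L| = 500 / 278.57 ≈ 1.7949
Gain = 20 log₁₀(1.7949) ≈ 5.08 dB
∠L = 0.00° − 68.96° = -68.96°

ω = 10: 13.9 dB, -5.7°; ω = 260: 5.1 dB, -69.0°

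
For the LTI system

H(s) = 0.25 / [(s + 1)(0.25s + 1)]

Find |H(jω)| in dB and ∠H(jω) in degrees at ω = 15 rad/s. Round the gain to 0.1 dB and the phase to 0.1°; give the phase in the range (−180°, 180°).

At ω = 15 rad/s:
pole (1 + j15·1) = 1 + j15 → |·| ≈ 15.033, ∠ ≈ 86.19°
pole (1 + j15·0.25) = 1 + j3.75 → |·| ≈ 3.881, ∠ ≈ 75.07°
|H| = 0.25 · 1 / (15.033 · 3.881) ≈ 0.004285
Gain = 20 log₁₀(0.004285) ≈ -47.36 dB
∠H = (0°) − (86.19° + 75.07°) = -161.26°

-47.4 dB, -161.3°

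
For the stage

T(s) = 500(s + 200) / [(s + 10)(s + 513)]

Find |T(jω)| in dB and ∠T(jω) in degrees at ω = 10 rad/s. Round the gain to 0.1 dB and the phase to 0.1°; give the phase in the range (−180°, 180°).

22.8 dB, -43.3°

At s = jω = j10:
zero (s+200): 200 + j10 → |·| = √(200²+10²) = √40100 ≈ 200.25, ∠ = arctan(10/200) ≈ 2.86°
pole (s+10): 10 + j10 → |·| = √(10²+10²) = √200 ≈ 14.142, ∠ = arctan(10/10) ≈ 45.00°
pole (s+513): 513 + j10 → |·| = √(513²+10²) = √263269 ≈ 513.1, ∠ = arctan(10/513) ≈ 1.12°
|T| = 500 · 200.25 / 7256.3 ≈ 13.798
Gain = 20 log₁₀(13.798) ≈ 22.80 dB
∠T = 2.86° − 46.12° = -43.26°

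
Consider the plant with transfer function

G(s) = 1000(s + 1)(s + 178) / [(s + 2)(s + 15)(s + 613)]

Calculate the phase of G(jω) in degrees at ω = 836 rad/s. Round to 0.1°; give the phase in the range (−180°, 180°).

-64.7°

At s = jω = j836:
zero (s+1): 1 + j836 → |·| = √(1²+836²) = √698897 ≈ 836, ∠ = arctan(836/1) ≈ 89.93°
zero (s+178): 178 + j836 → |·| = √(178²+836²) = √730580 ≈ 854.74, ∠ = arctan(836/178) ≈ 77.98°
pole (s+2): 2 + j836 → |·| = √(2²+836²) = √698900 ≈ 836, ∠ = arctan(836/2) ≈ 89.86°
pole (s+15): 15 + j836 → |·| = √(15²+836²) = √699121 ≈ 836.13, ∠ = arctan(836/15) ≈ 88.97°
pole (s+613): 613 + j836 → |·| = √(613²+836²) = √1074665 ≈ 1036.7, ∠ = arctan(836/613) ≈ 53.75°
∠G = 167.91° − 232.58° = -64.67°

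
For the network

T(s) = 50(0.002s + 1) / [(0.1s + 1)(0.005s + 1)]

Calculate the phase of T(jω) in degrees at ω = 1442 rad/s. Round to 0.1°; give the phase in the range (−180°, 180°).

At ω = 1442 rad/s:
zero (1 + j1442·0.002) = 1 + j2.884 → |·| ≈ 3.0525, ∠ ≈ 70.88°
pole (1 + j1442·0.1) = 1 + j144.2 → |·| ≈ 144.2, ∠ ≈ 89.60°
pole (1 + j1442·0.005) = 1 + j7.21 → |·| ≈ 7.279, ∠ ≈ 82.10°
∠T = (70.88°) − (89.60° + 82.10°) = -100.82°

-100.8°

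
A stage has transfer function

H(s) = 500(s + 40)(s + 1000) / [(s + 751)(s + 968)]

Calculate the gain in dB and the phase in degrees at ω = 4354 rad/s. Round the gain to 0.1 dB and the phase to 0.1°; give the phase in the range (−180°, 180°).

53.9 dB, 8.9°

At s = jω = j4354:
zero (s+40): 40 + j4354 → |·| = √(40²+4354²) = √18958916 ≈ 4354.2, ∠ = arctan(4354/40) ≈ 89.47°
zero (s+1000): 1000 + j4354 → |·| = √(1000²+4354²) = √19957316 ≈ 4467.4, ∠ = arctan(4354/1000) ≈ 77.06°
pole (s+751): 751 + j4354 → |·| = √(751²+4354²) = √19521317 ≈ 4418.3, ∠ = arctan(4354/751) ≈ 80.21°
pole (s+968): 968 + j4354 → |·| = √(968²+4354²) = √19894340 ≈ 4460.3, ∠ = arctan(4354/968) ≈ 77.47°
|H| = 500 · 1.9452e+07 / 1.9707e+07 ≈ 493.53
Gain = 20 log₁₀(493.53) ≈ 53.87 dB
∠H = 166.53° − 157.68° = 8.85°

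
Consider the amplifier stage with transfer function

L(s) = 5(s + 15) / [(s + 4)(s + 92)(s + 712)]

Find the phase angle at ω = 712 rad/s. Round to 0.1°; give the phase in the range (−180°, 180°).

At s = jω = j712:
zero (s+15): 15 + j712 → |·| = √(15²+712²) = √507169 ≈ 712.16, ∠ = arctan(712/15) ≈ 88.79°
pole (s+4): 4 + j712 → |·| = √(4²+712²) = √506960 ≈ 712.01, ∠ = arctan(712/4) ≈ 89.68°
pole (s+92): 92 + j712 → |·| = √(92²+712²) = √515408 ≈ 717.92, ∠ = arctan(712/92) ≈ 82.64°
pole (s+712): 712 + j712 → |·| = √(712²+712²) = √1013888 ≈ 1006.9, ∠ = arctan(712/712) ≈ 45.00°
∠L = 88.79° − 217.32° = -128.53°

-128.5°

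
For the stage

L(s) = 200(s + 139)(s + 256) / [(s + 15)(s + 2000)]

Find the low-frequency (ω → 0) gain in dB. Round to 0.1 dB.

L(0) = 200·139·256 / (15·2000) ≈ 237.23
20 log₁₀(237.23) ≈ 47.50 dB

47.5 dB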